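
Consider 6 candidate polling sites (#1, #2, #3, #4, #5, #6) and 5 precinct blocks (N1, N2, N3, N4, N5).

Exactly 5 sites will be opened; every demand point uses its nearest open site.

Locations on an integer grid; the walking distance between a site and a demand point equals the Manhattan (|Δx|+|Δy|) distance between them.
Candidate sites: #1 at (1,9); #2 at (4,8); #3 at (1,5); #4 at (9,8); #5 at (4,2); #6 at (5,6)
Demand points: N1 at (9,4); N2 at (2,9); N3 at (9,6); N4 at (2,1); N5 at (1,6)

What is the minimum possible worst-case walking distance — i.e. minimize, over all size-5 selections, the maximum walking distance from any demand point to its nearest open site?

Open {#1, #2, #3, #4, #5}.
  Farthest demand point is N1 at walking distance 4 (to #4); all others are ≤ 4.
With {#1, #2, #4, #5, #6} the worst case is 4.
With {#1, #3, #4, #5, #6} the worst case is 4.
No size-5 selection achieves below 4.

4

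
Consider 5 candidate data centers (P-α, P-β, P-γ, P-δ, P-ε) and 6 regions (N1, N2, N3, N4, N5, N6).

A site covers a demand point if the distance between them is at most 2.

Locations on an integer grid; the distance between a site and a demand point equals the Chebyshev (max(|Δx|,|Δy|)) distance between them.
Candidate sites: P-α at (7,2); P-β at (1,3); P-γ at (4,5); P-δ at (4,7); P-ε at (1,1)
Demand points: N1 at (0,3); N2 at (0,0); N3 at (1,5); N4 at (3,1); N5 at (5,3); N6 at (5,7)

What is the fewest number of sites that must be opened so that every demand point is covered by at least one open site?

3

Coverage sets (demand points within 2 of each site):
  P-α: {N5}
  P-β: {N1, N3, N4}
  P-γ: {N5, N6}
  P-δ: {N6}
  P-ε: {N1, N2, N4}
No 2 sites suffice: every size-2 union leaves at least one demand point uncovered.
But {P-β, P-γ, P-ε} covers everything, so the minimum is 3.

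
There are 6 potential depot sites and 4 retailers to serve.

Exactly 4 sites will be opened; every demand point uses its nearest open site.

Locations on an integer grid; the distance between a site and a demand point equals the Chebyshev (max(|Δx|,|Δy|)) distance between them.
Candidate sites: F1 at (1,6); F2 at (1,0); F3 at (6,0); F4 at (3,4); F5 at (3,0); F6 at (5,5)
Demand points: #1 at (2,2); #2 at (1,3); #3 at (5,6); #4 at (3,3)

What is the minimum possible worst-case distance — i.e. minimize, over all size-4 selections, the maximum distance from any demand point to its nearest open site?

Open {F1, F2, F3, F4}.
  Farthest demand point is #1 at distance 2 (to F2); all others are ≤ 2.
With {F1, F2, F4, F5} the worst case is 2.
With {F1, F2, F4, F6} the worst case is 2.
No size-4 selection achieves below 2.

2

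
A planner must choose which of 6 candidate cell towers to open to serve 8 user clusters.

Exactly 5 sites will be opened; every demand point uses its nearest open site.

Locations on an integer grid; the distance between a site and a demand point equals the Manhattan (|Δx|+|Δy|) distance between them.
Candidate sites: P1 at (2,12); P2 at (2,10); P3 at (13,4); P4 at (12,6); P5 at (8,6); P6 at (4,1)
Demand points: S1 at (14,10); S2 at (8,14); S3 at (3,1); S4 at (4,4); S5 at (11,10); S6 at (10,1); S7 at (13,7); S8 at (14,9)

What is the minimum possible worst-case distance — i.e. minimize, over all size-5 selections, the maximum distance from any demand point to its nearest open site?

8

Open {P1, P2, P3, P4, P6}.
  Farthest demand point is S2 at distance 8 (to P1); all others are ≤ 8.
With {P1, P2, P3, P5, P6} the worst case is 8.
With {P1, P2, P4, P5, P6} the worst case is 8.
No size-5 selection achieves below 8.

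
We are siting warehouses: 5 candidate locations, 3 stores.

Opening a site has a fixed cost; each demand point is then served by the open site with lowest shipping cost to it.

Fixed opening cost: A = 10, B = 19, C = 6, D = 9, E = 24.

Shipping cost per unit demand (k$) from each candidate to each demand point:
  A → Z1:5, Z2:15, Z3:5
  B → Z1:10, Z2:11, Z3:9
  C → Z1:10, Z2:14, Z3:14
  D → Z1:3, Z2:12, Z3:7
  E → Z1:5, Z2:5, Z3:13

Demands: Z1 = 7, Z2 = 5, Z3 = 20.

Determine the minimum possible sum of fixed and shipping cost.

Open {A, D, E}: assign each demand point to its cheapest open site.
  Z1→D 7×3=21, Z2→E 5×5=25, Z3→A 20×5=100
  shipping cost 146, fixed 43 → total 189.
Compare {A, E}: shipping cost 160 + fixed 34 = 194.
Compare {A, C, D, E}: shipping cost 146 + fixed 49 = 195.
Compare {A, D}: shipping cost 181 + fixed 19 = 200.
All other subsets cost ≥ 194. Minimum total cost: 189.

189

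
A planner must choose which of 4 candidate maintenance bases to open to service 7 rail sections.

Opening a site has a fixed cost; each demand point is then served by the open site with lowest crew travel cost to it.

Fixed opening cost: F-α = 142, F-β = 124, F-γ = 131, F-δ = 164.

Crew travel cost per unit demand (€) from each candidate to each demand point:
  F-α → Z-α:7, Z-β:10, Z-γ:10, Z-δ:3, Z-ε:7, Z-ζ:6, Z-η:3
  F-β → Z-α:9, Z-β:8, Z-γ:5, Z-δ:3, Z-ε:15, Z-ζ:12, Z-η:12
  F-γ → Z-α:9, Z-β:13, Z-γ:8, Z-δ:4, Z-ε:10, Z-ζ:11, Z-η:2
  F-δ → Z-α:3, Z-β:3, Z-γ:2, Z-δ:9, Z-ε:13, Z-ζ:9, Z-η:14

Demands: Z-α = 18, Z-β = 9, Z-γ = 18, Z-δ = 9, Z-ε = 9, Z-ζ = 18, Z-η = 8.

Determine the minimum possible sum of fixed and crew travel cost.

Open {F-α, F-δ}: assign each demand point to its cheapest open site.
  Z-α→F-δ 18×3=54, Z-β→F-δ 9×3=27, Z-γ→F-δ 18×2=36, Z-δ→F-α 9×3=27, Z-ε→F-α 9×7=63, Z-ζ→F-α 18×6=108, Z-η→F-α 8×3=24
  crew travel cost 339, fixed 306 → total 645.
Compare {F-γ, F-δ}: crew travel cost 421 + fixed 295 = 716.
Compare {F-δ}: crew travel cost 589 + fixed 164 = 753.
Compare {F-α}: crew travel cost 618 + fixed 142 = 760.
All other subsets cost ≥ 716. Minimum total cost: 645.

645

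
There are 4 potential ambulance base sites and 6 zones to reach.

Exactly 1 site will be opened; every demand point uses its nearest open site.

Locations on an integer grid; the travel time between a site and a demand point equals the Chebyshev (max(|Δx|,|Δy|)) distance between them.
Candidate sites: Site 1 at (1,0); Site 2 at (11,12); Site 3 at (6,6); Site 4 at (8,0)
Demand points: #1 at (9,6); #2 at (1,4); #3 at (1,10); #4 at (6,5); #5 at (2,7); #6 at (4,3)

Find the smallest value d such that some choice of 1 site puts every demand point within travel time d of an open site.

Open {Site 3}.
  Farthest demand point is #2 at travel time 5 (to Site 3); all others are ≤ 5.
With {Site 1} the worst case is 10.
With {Site 2} the worst case is 10.
No size-1 selection achieves below 5.

5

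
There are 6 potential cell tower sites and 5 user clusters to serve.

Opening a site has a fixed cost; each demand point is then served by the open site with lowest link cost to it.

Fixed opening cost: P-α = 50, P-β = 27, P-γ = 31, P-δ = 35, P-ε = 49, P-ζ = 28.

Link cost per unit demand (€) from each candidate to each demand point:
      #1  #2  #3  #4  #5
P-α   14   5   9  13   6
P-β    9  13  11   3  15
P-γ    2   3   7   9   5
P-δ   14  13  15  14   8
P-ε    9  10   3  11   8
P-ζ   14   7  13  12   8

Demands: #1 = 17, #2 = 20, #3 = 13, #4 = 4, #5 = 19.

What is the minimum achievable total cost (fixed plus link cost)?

Open {P-γ, P-ε}: assign each demand point to its cheapest open site.
  #1→P-γ 17×2=34, #2→P-γ 20×3=60, #3→P-ε 13×3=39, #4→P-γ 4×9=36, #5→P-γ 19×5=95
  link cost 264, fixed 80 → total 344.
Compare {P-γ}: link cost 316 + fixed 31 = 347.
Compare {P-β, P-γ, P-ε}: link cost 240 + fixed 107 = 347.
Compare {P-β, P-γ}: link cost 292 + fixed 58 = 350.
All other subsets cost ≥ 347. Minimum total cost: 344.

344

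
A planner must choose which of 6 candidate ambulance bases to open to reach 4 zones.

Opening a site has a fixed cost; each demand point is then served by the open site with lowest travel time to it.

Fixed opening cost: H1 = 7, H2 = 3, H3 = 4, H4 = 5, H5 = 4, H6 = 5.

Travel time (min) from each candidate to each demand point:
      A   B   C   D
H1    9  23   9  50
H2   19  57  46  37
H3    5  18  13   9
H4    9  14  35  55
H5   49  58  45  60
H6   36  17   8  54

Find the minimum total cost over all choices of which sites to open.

48

Open {H3, H6}: assign each demand point to its cheapest open site.
  A→H3 5, B→H6 17, C→H6 8, D→H3 9
  travel time 39, fixed 9 → total 48.
Compare {H3}: travel time 45 + fixed 4 = 49.
Compare {H3, H4}: travel time 41 + fixed 9 = 50.
Compare {H3, H4, H6}: travel time 36 + fixed 14 = 50.
All other subsets cost ≥ 49. Minimum total cost: 48.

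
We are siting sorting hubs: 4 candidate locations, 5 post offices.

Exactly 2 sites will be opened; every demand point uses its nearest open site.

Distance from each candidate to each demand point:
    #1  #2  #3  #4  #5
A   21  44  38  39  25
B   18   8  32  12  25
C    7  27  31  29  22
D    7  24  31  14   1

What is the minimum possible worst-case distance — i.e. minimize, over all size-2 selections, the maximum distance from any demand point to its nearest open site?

Open {A, C}.
  Farthest demand point is #3 at distance 31 (to C); all others are ≤ 31.
With {A, D} the worst case is 31.
With {B, C} the worst case is 31.
No size-2 selection achieves below 31.

31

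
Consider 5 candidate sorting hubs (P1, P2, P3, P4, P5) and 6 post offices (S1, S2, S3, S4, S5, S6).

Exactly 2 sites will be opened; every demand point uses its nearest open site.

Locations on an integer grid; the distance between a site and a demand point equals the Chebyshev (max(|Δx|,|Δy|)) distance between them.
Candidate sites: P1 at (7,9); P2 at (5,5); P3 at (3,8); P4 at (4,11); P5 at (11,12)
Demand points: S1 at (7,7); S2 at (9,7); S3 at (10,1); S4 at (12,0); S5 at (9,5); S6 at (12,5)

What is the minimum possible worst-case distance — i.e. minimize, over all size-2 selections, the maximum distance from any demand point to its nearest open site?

7

Open {P1, P2}.
  Farthest demand point is S4 at distance 7 (to P2); all others are ≤ 7.
With {P2, P3} the worst case is 7.
With {P2, P4} the worst case is 7.
No size-2 selection achieves below 7.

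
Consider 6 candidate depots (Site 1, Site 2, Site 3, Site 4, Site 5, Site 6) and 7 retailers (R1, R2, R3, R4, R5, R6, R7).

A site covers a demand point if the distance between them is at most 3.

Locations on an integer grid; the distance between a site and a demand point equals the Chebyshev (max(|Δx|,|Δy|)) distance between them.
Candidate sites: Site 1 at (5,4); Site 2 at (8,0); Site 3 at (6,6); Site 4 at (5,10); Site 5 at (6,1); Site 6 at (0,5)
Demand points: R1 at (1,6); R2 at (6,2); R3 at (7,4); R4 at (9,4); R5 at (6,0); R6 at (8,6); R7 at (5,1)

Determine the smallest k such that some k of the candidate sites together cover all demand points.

Coverage sets (demand points within 3 of each site):
  Site 1: {R2, R3, R6, R7}
  Site 2: {R2, R5, R7}
  Site 3: {R3, R4, R6}
  Site 4: {}
  Site 5: {R2, R3, R4, R5, R7}
  Site 6: {R1}
No 2 sites suffice: every size-2 union leaves at least one demand point uncovered.
But {Site 1, Site 5, Site 6} covers everything, so the minimum is 3.

3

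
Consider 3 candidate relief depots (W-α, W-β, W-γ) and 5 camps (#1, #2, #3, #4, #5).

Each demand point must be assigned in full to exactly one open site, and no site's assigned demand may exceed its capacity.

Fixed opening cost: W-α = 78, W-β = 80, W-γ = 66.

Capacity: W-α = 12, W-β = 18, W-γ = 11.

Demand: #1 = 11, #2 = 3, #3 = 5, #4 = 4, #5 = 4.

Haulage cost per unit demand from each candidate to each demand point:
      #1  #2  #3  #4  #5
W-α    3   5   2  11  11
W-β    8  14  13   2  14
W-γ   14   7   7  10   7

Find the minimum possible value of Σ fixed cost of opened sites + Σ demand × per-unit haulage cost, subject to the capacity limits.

323

Open {W-α, W-β}; cheapest assignment that respects the capacities:
  W-α (cap 12, load 12): #2, #3, #5 — cost 3×5 + 5×2 + 4×11 = 69
  W-β (cap 18, load 15): #1, #4 — cost 11×8 + 4×2 = 96
  Shipping 165, fixed 158 → total 323.
  Any other capacity-feasible assignment to {W-α, W-β} ships for at least 165.
Compare {W-β, W-γ}: its best feasible assignment gives total 347.
Compare {W-α, W-β, W-γ}: its best feasible assignment gives total 370.
Every other set of open sites that can feasibly serve all demand totals ≥ 347 even under its best assignment. Minimum: 323.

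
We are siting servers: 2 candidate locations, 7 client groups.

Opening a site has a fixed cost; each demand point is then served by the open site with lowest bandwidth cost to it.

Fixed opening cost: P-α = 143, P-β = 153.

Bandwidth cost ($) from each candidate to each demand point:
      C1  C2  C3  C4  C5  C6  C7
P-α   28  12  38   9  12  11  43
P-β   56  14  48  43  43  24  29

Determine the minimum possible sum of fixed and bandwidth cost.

296

Open {P-α}: assign each demand point to its cheapest open site.
  C1→P-α 28, C2→P-α 12, C3→P-α 38, C4→P-α 9, C5→P-α 12, C6→P-α 11, C7→P-α 43
  bandwidth cost 153, fixed 143 → total 296.
Compare {P-β}: bandwidth cost 257 + fixed 153 = 410.
Compare {P-α, P-β}: bandwidth cost 139 + fixed 296 = 435.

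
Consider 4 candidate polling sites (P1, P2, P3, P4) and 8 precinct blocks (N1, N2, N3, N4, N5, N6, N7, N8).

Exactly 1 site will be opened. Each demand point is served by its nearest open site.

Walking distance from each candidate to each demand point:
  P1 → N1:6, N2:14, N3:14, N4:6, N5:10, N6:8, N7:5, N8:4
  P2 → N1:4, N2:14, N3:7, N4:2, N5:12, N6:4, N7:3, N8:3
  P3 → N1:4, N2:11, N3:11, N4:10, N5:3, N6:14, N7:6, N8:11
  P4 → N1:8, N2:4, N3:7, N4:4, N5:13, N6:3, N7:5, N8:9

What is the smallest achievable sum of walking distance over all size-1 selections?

49

Open {P2}.
  N1→P2 4, N2→P2 14, N3→P2 7, N4→P2 2, N5→P2 12, N6→P2 4, N7→P2 3, N8→P2 3  ⇒ total 49.
Compare {P4}: total 53.
Compare {P1}: total 67.
No size-1 selection does better; minimum is 49.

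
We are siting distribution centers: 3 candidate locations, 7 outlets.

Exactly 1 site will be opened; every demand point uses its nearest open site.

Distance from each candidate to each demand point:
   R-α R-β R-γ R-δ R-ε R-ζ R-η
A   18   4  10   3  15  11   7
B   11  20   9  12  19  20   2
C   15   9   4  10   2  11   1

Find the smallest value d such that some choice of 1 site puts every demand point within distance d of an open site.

Open {C}.
  Farthest demand point is R-α at distance 15 (to C); all others are ≤ 15.
With {A} the worst case is 18.
With {B} the worst case is 20.
No size-1 selection achieves below 15.

15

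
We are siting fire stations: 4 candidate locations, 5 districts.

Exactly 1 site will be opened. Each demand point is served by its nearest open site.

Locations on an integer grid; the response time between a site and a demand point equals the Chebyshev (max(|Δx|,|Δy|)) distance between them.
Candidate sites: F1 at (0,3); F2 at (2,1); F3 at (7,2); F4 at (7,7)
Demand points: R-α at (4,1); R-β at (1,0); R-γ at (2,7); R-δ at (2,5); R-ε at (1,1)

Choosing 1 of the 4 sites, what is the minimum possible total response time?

Open {F2}.
  R-α→F2 2, R-β→F2 1, R-γ→F2 6, R-δ→F2 4, R-ε→F2 1  ⇒ total 14.
Compare {F1}: total 15.
Compare {F3}: total 25.
No size-1 selection does better; minimum is 14.

14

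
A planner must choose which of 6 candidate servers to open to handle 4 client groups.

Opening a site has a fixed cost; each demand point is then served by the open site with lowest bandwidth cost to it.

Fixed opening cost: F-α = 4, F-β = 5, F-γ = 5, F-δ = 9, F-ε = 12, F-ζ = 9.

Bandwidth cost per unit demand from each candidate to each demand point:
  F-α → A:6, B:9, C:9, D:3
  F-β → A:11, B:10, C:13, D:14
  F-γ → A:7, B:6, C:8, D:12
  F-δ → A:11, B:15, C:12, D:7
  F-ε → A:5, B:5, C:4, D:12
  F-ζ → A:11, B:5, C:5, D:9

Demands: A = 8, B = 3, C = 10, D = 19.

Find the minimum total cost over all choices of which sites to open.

168

Open {F-α, F-ε}: assign each demand point to its cheapest open site.
  A→F-ε 8×5=40, B→F-ε 3×5=15, C→F-ε 10×4=40, D→F-α 19×3=57
  bandwidth cost 152, fixed 16 → total 168.
Compare {F-α, F-β, F-ε}: bandwidth cost 152 + fixed 21 = 173.
Compare {F-α, F-γ, F-ε}: bandwidth cost 152 + fixed 21 = 173.
Compare {F-α, F-δ, F-ε}: bandwidth cost 152 + fixed 25 = 177.
All other subsets cost ≥ 173. Minimum total cost: 168.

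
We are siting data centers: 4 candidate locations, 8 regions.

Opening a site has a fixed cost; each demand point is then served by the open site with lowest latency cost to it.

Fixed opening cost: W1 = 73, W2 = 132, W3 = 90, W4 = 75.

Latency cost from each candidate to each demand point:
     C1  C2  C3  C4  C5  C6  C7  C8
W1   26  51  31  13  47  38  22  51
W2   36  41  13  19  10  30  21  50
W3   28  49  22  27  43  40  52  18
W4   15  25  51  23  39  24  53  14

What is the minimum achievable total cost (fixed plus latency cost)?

319

Open {W4}: assign each demand point to its cheapest open site.
  C1→W4 15, C2→W4 25, C3→W4 51, C4→W4 23, C5→W4 39, C6→W4 24, C7→W4 53, C8→W4 14
  latency cost 244, fixed 75 → total 319.
Compare {W1, W4}: latency cost 183 + fixed 148 = 331.
Compare {W2, W4}: latency cost 141 + fixed 207 = 348.
Compare {W1}: latency cost 279 + fixed 73 = 352.
All other subsets cost ≥ 331. Minimum total cost: 319.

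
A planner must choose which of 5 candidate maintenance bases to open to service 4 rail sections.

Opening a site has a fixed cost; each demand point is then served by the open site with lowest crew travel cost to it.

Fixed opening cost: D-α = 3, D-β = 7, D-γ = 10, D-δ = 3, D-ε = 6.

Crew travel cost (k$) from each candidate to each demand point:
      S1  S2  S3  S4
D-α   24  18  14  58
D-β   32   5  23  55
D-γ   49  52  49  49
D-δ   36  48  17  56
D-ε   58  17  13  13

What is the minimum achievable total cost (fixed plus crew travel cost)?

71

Open {D-α, D-β, D-ε}: assign each demand point to its cheapest open site.
  S1→D-α 24, S2→D-β 5, S3→D-ε 13, S4→D-ε 13
  crew travel cost 55, fixed 16 → total 71.
Compare {D-α, D-β, D-δ, D-ε}: crew travel cost 55 + fixed 19 = 74.
Compare {D-α, D-ε}: crew travel cost 67 + fixed 9 = 76.
Compare {D-β, D-ε}: crew travel cost 63 + fixed 13 = 76.
All other subsets cost ≥ 74. Minimum total cost: 71.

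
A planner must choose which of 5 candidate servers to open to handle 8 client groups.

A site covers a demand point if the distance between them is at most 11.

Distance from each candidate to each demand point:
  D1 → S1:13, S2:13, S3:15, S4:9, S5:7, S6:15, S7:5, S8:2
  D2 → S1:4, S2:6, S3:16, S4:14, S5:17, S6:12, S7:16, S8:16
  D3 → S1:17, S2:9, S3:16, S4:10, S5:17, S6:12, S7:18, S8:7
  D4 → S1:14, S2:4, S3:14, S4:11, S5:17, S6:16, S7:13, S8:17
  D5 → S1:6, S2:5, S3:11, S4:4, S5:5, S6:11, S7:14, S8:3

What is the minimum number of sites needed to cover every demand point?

2

Coverage sets (demand points within 11 of each site):
  D1: {S4, S5, S7, S8}
  D2: {S1, S2}
  D3: {S2, S4, S8}
  D4: {S2, S4}
  D5: {S1, S2, S3, S4, S5, S6, S8}
No single site covers all 8 demand points.
But {D1, D5} covers everything, so the minimum is 2.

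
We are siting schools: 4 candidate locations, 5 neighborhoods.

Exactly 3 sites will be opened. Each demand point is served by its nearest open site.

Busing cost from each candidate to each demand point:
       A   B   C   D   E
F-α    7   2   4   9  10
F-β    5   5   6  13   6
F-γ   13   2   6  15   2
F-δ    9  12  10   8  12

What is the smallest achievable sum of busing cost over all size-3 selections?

Open {F-α, F-β, F-γ}.
  A→F-β 5, B→F-α 2, C→F-α 4, D→F-α 9, E→F-γ 2  ⇒ total 22.
Compare {F-α, F-γ, F-δ}: total 23.
Compare {F-β, F-γ, F-δ}: total 23.
No size-3 selection does better; minimum is 22.

22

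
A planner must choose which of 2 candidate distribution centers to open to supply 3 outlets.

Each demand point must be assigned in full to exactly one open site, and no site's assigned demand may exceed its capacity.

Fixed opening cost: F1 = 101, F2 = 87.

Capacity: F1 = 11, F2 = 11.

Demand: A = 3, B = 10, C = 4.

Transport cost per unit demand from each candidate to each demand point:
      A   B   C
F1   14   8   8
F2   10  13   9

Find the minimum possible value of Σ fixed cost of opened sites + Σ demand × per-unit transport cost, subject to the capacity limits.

Open {F1, F2}; cheapest assignment that respects the capacities:
  F1 (cap 11, load 10): B — cost 10×8 = 80
  F2 (cap 11, load 7): A, C — cost 3×10 + 4×9 = 66
  Shipping 146, fixed 188 → total 334.
  Any other capacity-feasible assignment to {F1, F2} ships for at least 146.
Total demand is 17 and no other set of sites has combined capacity ≥ 17, so {F1, F2} is the only feasible choice of open sites. Minimum: 334.

334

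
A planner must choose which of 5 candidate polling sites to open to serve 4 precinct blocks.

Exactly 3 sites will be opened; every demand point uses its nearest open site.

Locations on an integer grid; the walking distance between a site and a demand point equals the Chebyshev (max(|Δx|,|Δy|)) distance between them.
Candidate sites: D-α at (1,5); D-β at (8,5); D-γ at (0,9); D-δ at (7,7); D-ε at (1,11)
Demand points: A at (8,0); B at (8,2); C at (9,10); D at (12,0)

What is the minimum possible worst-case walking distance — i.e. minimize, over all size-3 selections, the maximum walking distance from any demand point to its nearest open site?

Open {D-α, D-β, D-γ}.
  Farthest demand point is A at walking distance 5 (to D-β); all others are ≤ 5.
With {D-α, D-β, D-δ} the worst case is 5.
With {D-α, D-β, D-ε} the worst case is 5.
No size-3 selection achieves below 5.

5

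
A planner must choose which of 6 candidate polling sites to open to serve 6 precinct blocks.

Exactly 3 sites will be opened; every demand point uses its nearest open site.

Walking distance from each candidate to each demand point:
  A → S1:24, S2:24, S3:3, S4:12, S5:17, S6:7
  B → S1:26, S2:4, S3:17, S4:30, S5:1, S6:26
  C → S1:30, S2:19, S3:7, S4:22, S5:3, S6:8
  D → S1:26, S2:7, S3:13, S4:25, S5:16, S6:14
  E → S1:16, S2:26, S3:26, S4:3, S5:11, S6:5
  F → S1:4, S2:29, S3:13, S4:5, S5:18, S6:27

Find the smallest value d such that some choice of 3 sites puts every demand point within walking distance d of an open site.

Open {A, B, F}.
  Farthest demand point is S6 at walking distance 7 (to A); all others are ≤ 7.
With {B, C, F} the worst case is 8.
With {C, D, F} the worst case is 8.
No size-3 selection achieves below 7.

7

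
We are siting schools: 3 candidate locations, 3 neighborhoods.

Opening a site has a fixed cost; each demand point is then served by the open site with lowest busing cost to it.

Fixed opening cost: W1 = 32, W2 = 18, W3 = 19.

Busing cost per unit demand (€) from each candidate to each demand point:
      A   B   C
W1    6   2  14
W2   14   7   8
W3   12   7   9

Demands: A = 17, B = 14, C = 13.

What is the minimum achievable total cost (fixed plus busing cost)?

284

Open {W1, W2}: assign each demand point to its cheapest open site.
  A→W1 17×6=102, B→W1 14×2=28, C→W2 13×8=104
  busing cost 234, fixed 50 → total 284.
Compare {W1, W3}: busing cost 247 + fixed 51 = 298.
Compare {W1, W2, W3}: busing cost 234 + fixed 69 = 303.
Compare {W1}: busing cost 312 + fixed 32 = 344.
All other subsets cost ≥ 298. Minimum total cost: 284.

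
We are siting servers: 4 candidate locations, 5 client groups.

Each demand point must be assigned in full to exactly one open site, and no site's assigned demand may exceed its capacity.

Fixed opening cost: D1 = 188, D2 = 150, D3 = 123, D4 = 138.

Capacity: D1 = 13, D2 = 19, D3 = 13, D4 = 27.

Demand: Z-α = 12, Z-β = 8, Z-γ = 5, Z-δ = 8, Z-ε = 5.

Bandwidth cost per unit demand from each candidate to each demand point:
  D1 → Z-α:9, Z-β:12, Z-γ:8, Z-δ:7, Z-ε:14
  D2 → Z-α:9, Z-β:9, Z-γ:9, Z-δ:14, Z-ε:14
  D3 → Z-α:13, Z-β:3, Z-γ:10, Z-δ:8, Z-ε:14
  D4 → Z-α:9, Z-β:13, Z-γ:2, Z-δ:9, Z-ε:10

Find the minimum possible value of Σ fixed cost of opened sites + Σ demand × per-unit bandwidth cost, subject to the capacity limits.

545

Open {D3, D4}; cheapest assignment that respects the capacities:
  D3 (cap 13, load 13): Z-β, Z-ε — cost 8×3 + 5×14 = 94
  D4 (cap 27, load 25): Z-α, Z-γ, Z-δ — cost 12×9 + 5×2 + 8×9 = 190
  Shipping 284, fixed 261 → total 545.
  Any other capacity-feasible assignment to {D3, D4} ships for at least 284.
Compare {D2, D4}: its best feasible assignment gives total 620.
Compare {D1, D4}: its best feasible assignment gives total 670.
Every other set of open sites that can feasibly serve all demand totals ≥ 620 even under its best assignment. Minimum: 545.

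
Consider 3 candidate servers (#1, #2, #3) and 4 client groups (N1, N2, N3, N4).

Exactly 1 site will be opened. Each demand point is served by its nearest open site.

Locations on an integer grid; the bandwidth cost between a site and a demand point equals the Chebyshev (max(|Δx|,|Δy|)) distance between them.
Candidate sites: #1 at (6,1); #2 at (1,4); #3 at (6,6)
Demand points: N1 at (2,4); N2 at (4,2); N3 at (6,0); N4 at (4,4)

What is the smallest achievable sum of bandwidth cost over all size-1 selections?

10

Open {#1}.
  N1→#1 4, N2→#1 2, N3→#1 1, N4→#1 3  ⇒ total 10.
Compare {#2}: total 12.
Compare {#3}: total 16.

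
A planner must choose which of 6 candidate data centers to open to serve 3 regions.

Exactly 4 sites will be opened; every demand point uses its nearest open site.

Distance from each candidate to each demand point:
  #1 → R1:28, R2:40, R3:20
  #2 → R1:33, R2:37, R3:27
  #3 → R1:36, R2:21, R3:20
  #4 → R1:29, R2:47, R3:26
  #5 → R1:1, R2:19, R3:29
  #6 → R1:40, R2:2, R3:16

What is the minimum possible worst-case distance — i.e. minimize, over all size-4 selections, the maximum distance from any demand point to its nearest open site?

Open {#1, #2, #5, #6}.
  Farthest demand point is R3 at distance 16 (to #6); all others are ≤ 16.
With {#1, #3, #5, #6} the worst case is 16.
With {#1, #4, #5, #6} the worst case is 16.
No size-4 selection achieves below 16.

16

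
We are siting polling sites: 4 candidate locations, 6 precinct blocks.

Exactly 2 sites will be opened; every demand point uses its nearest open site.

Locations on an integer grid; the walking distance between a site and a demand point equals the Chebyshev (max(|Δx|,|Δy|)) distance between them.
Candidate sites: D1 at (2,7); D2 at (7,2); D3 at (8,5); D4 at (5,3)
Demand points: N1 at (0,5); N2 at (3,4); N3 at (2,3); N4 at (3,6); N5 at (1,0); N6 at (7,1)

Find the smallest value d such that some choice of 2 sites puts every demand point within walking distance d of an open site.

Open {D1, D4}.
  Farthest demand point is N5 at walking distance 4 (to D4); all others are ≤ 4.
With {D2, D4} the worst case is 5.
With {D3, D4} the worst case is 5.
No size-2 selection achieves below 4.

4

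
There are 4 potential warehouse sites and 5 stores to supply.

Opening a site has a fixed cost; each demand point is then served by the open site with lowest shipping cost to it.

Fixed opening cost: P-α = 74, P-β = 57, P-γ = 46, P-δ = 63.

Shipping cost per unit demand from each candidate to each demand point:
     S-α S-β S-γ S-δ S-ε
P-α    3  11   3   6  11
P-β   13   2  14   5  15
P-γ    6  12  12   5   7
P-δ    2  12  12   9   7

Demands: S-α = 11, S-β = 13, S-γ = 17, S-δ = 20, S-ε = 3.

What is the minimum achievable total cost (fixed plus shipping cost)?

Open {P-α, P-β}: assign each demand point to its cheapest open site.
  S-α→P-α 11×3=33, S-β→P-β 13×2=26, S-γ→P-α 17×3=51, S-δ→P-β 20×5=100, S-ε→P-α 3×11=33
  shipping cost 243, fixed 131 → total 374.
Compare {P-α, P-β, P-γ}: shipping cost 231 + fixed 177 = 408.
Compare {P-α, P-β, P-δ}: shipping cost 220 + fixed 194 = 414.
Compare {P-α}: shipping cost 380 + fixed 74 = 454.
All other subsets cost ≥ 408. Minimum total cost: 374.

374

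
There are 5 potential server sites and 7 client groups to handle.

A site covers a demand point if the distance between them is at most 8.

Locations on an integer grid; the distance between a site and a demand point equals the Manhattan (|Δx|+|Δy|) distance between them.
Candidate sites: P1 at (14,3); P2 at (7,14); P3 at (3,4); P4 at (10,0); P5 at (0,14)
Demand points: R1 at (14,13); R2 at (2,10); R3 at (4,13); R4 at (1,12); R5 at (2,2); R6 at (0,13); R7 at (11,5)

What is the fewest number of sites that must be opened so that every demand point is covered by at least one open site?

3

Coverage sets (demand points within 8 of each site):
  P1: {R7}
  P2: {R1, R3, R4, R6}
  P3: {R2, R5}
  P4: {R7}
  P5: {R2, R3, R4, R6}
No 2 sites suffice: every size-2 union leaves at least one demand point uncovered.
But {P1, P2, P3} covers everything, so the minimum is 3.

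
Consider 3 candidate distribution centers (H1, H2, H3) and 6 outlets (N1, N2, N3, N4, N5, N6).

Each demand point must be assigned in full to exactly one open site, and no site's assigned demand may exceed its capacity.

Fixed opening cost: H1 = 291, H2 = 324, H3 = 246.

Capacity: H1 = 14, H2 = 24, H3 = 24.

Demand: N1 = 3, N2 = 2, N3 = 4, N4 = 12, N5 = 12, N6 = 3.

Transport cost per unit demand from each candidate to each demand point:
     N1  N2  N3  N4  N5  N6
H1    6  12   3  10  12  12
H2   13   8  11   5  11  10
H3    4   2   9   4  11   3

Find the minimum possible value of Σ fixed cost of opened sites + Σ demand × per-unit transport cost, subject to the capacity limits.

Open {H1, H3}; cheapest assignment that respects the capacities:
  H1 (cap 14, load 12): N5 — cost 12×12 = 144
  H3 (cap 24, load 24): N1, N2, N3, N4, N6 — cost 3×4 + 2×2 + 4×9 + 12×4 + 3×3 = 109
  Shipping 253, fixed 537 → total 790.
  Any other capacity-feasible assignment to {H1, H3} ships for at least 253.
Compare {H2, H3}: its best feasible assignment gives total 811.
Compare {H1, H2}: its best feasible assignment gives total 897.
Every other set of open sites that can feasibly serve all demand totals ≥ 811 even under its best assignment. Minimum: 790.

790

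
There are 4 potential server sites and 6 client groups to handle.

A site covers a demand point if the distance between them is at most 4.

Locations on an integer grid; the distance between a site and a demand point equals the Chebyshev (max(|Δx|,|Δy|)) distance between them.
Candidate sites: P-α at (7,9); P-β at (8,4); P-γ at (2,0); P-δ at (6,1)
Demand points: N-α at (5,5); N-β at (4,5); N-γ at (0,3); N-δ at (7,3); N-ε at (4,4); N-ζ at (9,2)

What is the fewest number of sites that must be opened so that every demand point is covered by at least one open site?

Coverage sets (demand points within 4 of each site):
  P-α: {N-α, N-β}
  P-β: {N-α, N-β, N-δ, N-ε, N-ζ}
  P-γ: {N-γ, N-ε}
  P-δ: {N-α, N-β, N-δ, N-ε, N-ζ}
No single site covers all 6 demand points.
But {P-β, P-γ} covers everything, so the minimum is 2.

2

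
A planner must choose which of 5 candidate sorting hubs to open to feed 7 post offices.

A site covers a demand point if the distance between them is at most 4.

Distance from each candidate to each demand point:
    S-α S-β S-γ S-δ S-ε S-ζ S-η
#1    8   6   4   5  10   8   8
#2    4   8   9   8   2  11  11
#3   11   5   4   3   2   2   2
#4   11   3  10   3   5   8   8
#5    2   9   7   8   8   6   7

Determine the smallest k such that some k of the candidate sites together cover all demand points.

3

Coverage sets (demand points within 4 of each site):
  #1: {S-γ}
  #2: {S-α, S-ε}
  #3: {S-γ, S-δ, S-ε, S-ζ, S-η}
  #4: {S-β, S-δ}
  #5: {S-α}
No 2 sites suffice: every size-2 union leaves at least one demand point uncovered.
But {#2, #3, #4} covers everything, so the minimum is 3.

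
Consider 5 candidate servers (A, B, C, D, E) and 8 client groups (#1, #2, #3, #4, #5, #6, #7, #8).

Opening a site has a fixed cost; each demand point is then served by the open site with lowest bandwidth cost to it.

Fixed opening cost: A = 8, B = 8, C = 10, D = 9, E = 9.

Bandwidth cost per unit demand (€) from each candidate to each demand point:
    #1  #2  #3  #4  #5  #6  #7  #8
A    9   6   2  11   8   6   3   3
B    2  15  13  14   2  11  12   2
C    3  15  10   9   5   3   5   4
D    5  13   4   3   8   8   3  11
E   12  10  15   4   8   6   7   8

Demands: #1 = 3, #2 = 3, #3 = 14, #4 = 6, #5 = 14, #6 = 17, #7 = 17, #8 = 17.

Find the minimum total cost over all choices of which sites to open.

269

Open {A, B, C, D}: assign each demand point to its cheapest open site.
  #1→B 3×2=6, #2→A 3×6=18, #3→A 14×2=28, #4→D 6×3=18, #5→B 14×2=28, #6→C 17×3=51, #7→A 17×3=51, #8→B 17×2=34
  bandwidth cost 234, fixed 35 → total 269.
Compare {A, B, C, E}: bandwidth cost 240 + fixed 35 = 275.
Compare {A, B, C, D, E}: bandwidth cost 234 + fixed 44 = 278.
Compare {A, B, C}: bandwidth cost 270 + fixed 26 = 296.
All other subsets cost ≥ 275. Minimum total cost: 269.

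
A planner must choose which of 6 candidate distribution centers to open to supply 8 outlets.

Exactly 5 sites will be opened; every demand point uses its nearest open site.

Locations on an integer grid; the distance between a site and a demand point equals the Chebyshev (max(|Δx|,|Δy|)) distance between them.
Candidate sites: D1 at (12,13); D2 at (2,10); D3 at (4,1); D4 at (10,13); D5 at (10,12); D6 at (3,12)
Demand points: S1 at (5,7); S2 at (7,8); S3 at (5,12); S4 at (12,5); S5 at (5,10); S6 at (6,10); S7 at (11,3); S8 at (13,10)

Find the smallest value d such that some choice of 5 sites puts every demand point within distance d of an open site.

7

Open {D1, D2, D3, D4, D5}.
  Farthest demand point is S4 at distance 7 (to D5); all others are ≤ 7.
With {D1, D2, D3, D5, D6} the worst case is 7.
With {D1, D3, D4, D5, D6} the worst case is 7.
No size-5 selection achieves below 7.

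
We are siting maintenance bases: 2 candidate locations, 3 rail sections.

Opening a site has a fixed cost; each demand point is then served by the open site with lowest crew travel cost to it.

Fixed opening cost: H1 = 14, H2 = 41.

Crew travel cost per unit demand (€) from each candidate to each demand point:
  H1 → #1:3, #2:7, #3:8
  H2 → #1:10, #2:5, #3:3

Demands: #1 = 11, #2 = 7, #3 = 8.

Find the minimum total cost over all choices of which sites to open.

147

Open {H1, H2}: assign each demand point to its cheapest open site.
  #1→H1 11×3=33, #2→H2 7×5=35, #3→H2 8×3=24
  crew travel cost 92, fixed 55 → total 147.
Compare {H1}: crew travel cost 146 + fixed 14 = 160.
Compare {H2}: crew travel cost 169 + fixed 41 = 210.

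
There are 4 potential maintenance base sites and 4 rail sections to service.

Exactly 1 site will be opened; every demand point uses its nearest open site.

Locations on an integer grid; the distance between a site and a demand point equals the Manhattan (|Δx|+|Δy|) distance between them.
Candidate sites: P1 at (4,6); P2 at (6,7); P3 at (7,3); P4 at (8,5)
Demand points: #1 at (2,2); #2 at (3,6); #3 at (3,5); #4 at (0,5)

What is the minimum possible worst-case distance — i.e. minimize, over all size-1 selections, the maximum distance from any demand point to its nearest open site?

Open {P1}.
  Farthest demand point is #1 at distance 6 (to P1); all others are ≤ 6.
With {P2} the worst case is 9.
With {P3} the worst case is 9.
No size-1 selection achieves below 6.

6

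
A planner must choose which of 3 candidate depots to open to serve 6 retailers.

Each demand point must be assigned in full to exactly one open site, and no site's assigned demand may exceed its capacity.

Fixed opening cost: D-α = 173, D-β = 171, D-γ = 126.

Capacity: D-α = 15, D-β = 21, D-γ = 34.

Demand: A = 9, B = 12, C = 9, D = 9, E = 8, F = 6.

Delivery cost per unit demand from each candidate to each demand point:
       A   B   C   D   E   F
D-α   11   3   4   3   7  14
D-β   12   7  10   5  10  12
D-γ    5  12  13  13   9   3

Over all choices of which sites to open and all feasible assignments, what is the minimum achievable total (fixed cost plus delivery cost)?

Open {D-β, D-γ}; cheapest assignment that respects the capacities:
  D-β (cap 21, load 21): B, D — cost 12×7 + 9×5 = 129
  D-γ (cap 34, load 32): A, C, E, F — cost 9×5 + 9×13 + 8×9 + 6×3 = 252
  Shipping 381, fixed 297 → total 678.
  Any other capacity-feasible assignment to {D-β, D-γ} ships for at least 381.
Compare {D-α, D-β, D-γ}: its best feasible assignment gives total 770.
Every other set of open sites that can feasibly serve all demand totals ≥ 770 even under its best assignment. Minimum: 678.

678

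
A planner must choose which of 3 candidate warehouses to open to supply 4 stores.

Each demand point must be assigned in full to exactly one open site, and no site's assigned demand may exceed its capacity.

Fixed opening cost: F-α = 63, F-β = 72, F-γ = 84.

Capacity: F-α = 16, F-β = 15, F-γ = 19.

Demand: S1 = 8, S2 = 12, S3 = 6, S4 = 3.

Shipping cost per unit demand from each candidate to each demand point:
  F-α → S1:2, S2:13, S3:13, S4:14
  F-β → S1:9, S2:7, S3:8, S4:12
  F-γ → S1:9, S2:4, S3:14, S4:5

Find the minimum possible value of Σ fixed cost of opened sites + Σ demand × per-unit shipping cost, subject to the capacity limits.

Open {F-α, F-γ}; cheapest assignment that respects the capacities:
  F-α (cap 16, load 14): S1, S3 — cost 8×2 + 6×13 = 94
  F-γ (cap 19, load 15): S2, S4 — cost 12×4 + 3×5 = 63
  Shipping 157, fixed 147 → total 304.
  Any other capacity-feasible assignment to {F-α, F-γ} ships for at least 157.
Compare {F-β, F-γ}: its best feasible assignment gives total 339.
Compare {F-α, F-β, F-γ}: its best feasible assignment gives total 346.
Every other set of open sites that can feasibly serve all demand totals ≥ 339 even under its best assignment. Minimum: 304.

304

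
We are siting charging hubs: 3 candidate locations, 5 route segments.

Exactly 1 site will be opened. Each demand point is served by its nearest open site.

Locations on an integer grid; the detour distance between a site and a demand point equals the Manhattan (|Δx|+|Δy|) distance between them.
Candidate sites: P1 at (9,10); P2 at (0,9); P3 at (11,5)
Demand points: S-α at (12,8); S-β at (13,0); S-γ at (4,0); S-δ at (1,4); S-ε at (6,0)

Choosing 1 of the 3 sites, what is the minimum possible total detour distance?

Open {P3}.
  S-α→P3 4, S-β→P3 7, S-γ→P3 12, S-δ→P3 11, S-ε→P3 10  ⇒ total 44.
Compare {P1}: total 61.
Compare {P2}: total 69.

44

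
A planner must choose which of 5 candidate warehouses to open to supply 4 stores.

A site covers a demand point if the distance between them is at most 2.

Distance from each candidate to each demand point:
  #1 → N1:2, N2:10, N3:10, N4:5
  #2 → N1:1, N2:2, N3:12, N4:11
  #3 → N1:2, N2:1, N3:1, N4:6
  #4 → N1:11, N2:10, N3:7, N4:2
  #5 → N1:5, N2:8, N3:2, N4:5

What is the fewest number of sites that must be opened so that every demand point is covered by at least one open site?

Coverage sets (demand points within 2 of each site):
  #1: {N1}
  #2: {N1, N2}
  #3: {N1, N2, N3}
  #4: {N4}
  #5: {N3}
No single site covers all 4 demand points.
But {#3, #4} covers everything, so the minimum is 2.

2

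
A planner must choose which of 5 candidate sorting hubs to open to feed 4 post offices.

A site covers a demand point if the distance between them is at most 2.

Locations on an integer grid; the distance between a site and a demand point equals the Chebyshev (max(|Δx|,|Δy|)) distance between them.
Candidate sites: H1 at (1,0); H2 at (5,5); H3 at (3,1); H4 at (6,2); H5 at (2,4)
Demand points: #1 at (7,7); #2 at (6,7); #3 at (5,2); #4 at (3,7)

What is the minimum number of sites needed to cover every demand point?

2

Coverage sets (demand points within 2 of each site):
  H1: {}
  H2: {#1, #2, #4}
  H3: {#3}
  H4: {#3}
  H5: {}
No single site covers all 4 demand points.
But {H2, H3} covers everything, so the minimum is 2.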